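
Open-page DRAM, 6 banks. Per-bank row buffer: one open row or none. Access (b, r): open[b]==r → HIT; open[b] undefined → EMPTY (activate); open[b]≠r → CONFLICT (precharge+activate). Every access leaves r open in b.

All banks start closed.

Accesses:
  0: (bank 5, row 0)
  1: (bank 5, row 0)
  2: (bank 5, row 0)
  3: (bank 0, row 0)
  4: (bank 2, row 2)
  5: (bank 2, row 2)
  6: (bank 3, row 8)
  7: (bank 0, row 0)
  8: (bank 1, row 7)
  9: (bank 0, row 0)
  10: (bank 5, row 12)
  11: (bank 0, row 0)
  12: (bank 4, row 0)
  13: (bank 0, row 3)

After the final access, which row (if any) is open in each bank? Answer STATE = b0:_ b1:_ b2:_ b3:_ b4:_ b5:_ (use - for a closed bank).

#0 (5,0) E
#1 (5,0) H  (was 0)
#2 (5,0) H  (was 0)
#3 (0,0) E
#4 (2,2) E
#5 (2,2) H  (was 2)
#6 (3,8) E
#7 (0,0) H  (was 0)
#8 (1,7) E
#9 (0,0) H  (was 0)
#10 (5,12) C  (was 0)
#11 (0,0) H  (was 0)
#12 (4,0) E
#13 (0,3) C  (was 0)

STATE = b0:3 b1:7 b2:2 b3:8 b4:0 b5:12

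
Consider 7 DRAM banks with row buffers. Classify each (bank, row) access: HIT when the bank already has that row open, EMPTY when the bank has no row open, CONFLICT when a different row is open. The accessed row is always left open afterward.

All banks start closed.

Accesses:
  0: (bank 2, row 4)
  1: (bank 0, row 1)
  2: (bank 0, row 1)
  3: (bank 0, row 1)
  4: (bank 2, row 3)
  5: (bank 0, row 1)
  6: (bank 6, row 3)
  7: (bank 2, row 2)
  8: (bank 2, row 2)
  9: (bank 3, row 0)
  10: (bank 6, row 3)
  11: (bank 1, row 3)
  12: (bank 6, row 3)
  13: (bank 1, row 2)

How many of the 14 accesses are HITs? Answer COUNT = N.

step 0: bank2 None->4 [EMPTY]
step 1: bank0 None->1 [EMPTY]
step 2: bank0 1->1 [HIT]
step 3: bank0 1->1 [HIT]
step 4: bank2 4->3 [CONFLICT]
step 5: bank0 1->1 [HIT]
step 6: bank6 None->3 [EMPTY]
step 7: bank2 3->2 [CONFLICT]
step 8: bank2 2->2 [HIT]
step 9: bank3 None->0 [EMPTY]
step 10: bank6 3->3 [HIT]
step 11: bank1 None->3 [EMPTY]
step 12: bank6 3->3 [HIT]
step 13: bank1 3->2 [CONFLICT]

COUNT = 6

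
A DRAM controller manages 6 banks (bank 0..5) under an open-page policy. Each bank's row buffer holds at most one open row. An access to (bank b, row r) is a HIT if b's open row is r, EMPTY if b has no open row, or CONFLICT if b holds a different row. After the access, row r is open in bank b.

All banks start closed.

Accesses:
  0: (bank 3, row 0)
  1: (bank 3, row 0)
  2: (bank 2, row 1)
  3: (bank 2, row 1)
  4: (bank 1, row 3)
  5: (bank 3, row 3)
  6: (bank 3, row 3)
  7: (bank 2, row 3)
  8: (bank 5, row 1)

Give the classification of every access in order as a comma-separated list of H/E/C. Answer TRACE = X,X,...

step 0: bank3 None->0 [EMPTY]
step 1: bank3 0->0 [HIT]
step 2: bank2 None->1 [EMPTY]
step 3: bank2 1->1 [HIT]
step 4: bank1 None->3 [EMPTY]
step 5: bank3 0->3 [CONFLICT]
step 6: bank3 3->3 [HIT]
step 7: bank2 1->3 [CONFLICT]
step 8: bank5 None->1 [EMPTY]

TRACE = E,H,E,H,E,C,H,C,E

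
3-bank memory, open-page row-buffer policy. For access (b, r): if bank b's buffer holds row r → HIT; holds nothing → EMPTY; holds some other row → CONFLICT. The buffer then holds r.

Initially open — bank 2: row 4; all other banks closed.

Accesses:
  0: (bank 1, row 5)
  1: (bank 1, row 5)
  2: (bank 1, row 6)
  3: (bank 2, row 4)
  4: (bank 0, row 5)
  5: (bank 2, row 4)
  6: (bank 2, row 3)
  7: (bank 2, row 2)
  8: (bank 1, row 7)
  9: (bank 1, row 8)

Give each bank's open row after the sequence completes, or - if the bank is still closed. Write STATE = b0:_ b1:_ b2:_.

#0 (1,5) E
#1 (1,5) H  (was 5)
#2 (1,6) C  (was 5)
#3 (2,4) H  (was 4)
#4 (0,5) E
#5 (2,4) H  (was 4)
#6 (2,3) C  (was 4)
#7 (2,2) C  (was 3)
#8 (1,7) C  (was 6)
#9 (1,8) C  (was 7)

STATE = b0:5 b1:8 b2:2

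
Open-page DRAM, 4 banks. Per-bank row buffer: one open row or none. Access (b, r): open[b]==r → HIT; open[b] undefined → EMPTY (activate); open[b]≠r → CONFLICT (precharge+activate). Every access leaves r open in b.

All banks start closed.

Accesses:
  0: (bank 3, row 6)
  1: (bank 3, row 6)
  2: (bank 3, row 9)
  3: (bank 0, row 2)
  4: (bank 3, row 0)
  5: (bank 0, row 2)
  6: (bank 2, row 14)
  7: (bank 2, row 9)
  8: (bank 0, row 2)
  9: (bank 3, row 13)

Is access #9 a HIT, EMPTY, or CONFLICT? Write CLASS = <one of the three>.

CLASS = CONFLICT

  [0] b3 r6: no row ⇒ E
  [1] b3 r6: had r6 ⇒ H
  [2] b3 r9: had r6 ⇒ C
  [3] b0 r2: no row ⇒ E
  [4] b3 r0: had r9 ⇒ C
  [5] b0 r2: had r2 ⇒ H
  [6] b2 r14: no row ⇒ E
  [7] b2 r9: had r14 ⇒ C
  [8] b0 r2: had r2 ⇒ H
  [9] b3 r13: had r0 ⇒ C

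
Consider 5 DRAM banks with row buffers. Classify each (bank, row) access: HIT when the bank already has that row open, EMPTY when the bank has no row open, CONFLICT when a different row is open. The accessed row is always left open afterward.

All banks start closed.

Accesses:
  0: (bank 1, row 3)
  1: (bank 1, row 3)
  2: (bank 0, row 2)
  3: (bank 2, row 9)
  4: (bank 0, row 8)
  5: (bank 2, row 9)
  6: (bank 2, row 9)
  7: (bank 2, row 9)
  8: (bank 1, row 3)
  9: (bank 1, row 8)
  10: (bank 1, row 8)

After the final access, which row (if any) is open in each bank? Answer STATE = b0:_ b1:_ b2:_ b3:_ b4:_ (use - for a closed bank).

#0 (1,3) E
#1 (1,3) H  (was 3)
#2 (0,2) E
#3 (2,9) E
#4 (0,8) C  (was 2)
#5 (2,9) H  (was 9)
#6 (2,9) H  (was 9)
#7 (2,9) H  (was 9)
#8 (1,3) H  (was 3)
#9 (1,8) C  (was 3)
#10 (1,8) H  (was 8)

STATE = b0:8 b1:8 b2:9 b3:- b4:-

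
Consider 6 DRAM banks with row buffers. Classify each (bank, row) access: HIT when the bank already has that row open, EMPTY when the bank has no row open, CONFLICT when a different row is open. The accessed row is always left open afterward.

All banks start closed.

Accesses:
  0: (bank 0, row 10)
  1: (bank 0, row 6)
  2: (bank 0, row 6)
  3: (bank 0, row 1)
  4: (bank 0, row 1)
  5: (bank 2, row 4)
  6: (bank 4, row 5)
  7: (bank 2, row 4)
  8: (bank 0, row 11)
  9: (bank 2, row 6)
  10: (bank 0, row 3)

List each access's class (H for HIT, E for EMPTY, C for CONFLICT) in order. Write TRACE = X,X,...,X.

TRACE = E,C,H,C,H,E,E,H,C,C,C

0: bank 0 row 10 — prev None → EMPTY
1: bank 0 row 6 — prev 10 → CONFLICT
2: bank 0 row 6 — prev 6 → HIT
3: bank 0 row 1 — prev 6 → CONFLICT
4: bank 0 row 1 — prev 1 → HIT
5: bank 2 row 4 — prev None → EMPTY
6: bank 4 row 5 — prev None → EMPTY
7: bank 2 row 4 — prev 4 → HIT
8: bank 0 row 11 — prev 1 → CONFLICT
9: bank 2 row 6 — prev 4 → CONFLICT
10: bank 0 row 3 — prev 11 → CONFLICT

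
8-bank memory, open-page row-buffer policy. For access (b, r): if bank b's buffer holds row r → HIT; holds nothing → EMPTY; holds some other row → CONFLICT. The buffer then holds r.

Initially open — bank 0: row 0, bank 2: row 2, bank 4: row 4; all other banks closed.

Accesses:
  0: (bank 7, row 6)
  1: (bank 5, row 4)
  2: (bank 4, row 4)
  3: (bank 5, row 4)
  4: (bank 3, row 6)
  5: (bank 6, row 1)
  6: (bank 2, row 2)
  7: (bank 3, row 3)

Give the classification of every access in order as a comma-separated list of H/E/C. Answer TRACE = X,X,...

TRACE = E,E,H,H,E,E,H,C

0: bank 7 row 6 — prev None → EMPTY
1: bank 5 row 4 — prev None → EMPTY
2: bank 4 row 4 — prev 4 → HIT
3: bank 5 row 4 — prev 4 → HIT
4: bank 3 row 6 — prev None → EMPTY
5: bank 6 row 1 — prev None → EMPTY
6: bank 2 row 2 — prev 2 → HIT
7: bank 3 row 3 — prev 6 → CONFLICT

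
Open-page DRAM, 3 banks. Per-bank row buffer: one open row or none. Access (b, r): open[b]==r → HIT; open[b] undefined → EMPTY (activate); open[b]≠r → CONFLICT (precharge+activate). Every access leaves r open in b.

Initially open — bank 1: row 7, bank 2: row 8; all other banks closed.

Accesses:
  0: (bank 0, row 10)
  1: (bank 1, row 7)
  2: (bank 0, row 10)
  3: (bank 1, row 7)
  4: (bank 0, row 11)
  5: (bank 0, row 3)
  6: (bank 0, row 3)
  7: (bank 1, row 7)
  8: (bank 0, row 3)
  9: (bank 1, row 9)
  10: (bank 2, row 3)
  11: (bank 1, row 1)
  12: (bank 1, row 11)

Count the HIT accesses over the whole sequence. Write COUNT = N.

COUNT = 6

0: bank 0 row 10 — prev None → EMPTY
1: bank 1 row 7 — prev 7 → HIT
2: bank 0 row 10 — prev 10 → HIT
3: bank 1 row 7 — prev 7 → HIT
4: bank 0 row 11 — prev 10 → CONFLICT
5: bank 0 row 3 — prev 11 → CONFLICT
6: bank 0 row 3 — prev 3 → HIT
7: bank 1 row 7 — prev 7 → HIT
8: bank 0 row 3 — prev 3 → HIT
9: bank 1 row 9 — prev 7 → CONFLICT
10: bank 2 row 3 — prev 8 → CONFLICT
11: bank 1 row 1 — prev 9 → CONFLICT
12: bank 1 row 11 — prev 1 → CONFLICT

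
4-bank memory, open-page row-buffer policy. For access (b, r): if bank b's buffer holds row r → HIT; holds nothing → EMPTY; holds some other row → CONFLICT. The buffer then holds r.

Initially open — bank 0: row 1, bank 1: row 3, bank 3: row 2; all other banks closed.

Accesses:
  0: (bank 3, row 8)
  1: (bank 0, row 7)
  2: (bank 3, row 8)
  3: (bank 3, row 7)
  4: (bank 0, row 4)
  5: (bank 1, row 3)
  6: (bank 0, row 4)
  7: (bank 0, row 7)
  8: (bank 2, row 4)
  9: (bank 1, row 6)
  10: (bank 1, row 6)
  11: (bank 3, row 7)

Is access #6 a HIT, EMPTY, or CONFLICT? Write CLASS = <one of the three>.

CLASS = HIT

#0 (3,8) C  (was 2)
#1 (0,7) C  (was 1)
#2 (3,8) H  (was 8)
#3 (3,7) C  (was 8)
#4 (0,4) C  (was 7)
#5 (1,3) H  (was 3)
#6 (0,4) H  (was 4)
#7 (0,7) C  (was 4)
#8 (2,4) E
#9 (1,6) C  (was 3)
#10 (1,6) H  (was 6)
#11 (3,7) H  (was 7)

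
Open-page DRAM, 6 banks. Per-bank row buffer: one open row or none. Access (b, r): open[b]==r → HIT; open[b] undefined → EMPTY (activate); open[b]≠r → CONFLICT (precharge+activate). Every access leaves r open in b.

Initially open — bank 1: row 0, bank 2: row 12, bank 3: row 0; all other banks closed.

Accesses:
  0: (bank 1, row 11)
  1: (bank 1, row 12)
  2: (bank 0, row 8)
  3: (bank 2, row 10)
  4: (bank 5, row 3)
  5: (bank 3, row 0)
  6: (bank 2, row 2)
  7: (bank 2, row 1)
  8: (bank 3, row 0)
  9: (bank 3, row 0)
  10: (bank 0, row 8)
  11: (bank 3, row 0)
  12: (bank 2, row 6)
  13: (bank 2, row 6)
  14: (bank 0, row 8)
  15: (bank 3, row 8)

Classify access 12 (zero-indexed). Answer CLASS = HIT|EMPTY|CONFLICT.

step 0: bank1 0->11 [CONFLICT]
step 1: bank1 11->12 [CONFLICT]
step 2: bank0 None->8 [EMPTY]
step 3: bank2 12->10 [CONFLICT]
step 4: bank5 None->3 [EMPTY]
step 5: bank3 0->0 [HIT]
step 6: bank2 10->2 [CONFLICT]
step 7: bank2 2->1 [CONFLICT]
step 8: bank3 0->0 [HIT]
step 9: bank3 0->0 [HIT]
step 10: bank0 8->8 [HIT]
step 11: bank3 0->0 [HIT]
step 12: bank2 1->6 [CONFLICT]
step 13: bank2 6->6 [HIT]
step 14: bank0 8->8 [HIT]
step 15: bank3 0->8 [CONFLICT]

CLASS = CONFLICT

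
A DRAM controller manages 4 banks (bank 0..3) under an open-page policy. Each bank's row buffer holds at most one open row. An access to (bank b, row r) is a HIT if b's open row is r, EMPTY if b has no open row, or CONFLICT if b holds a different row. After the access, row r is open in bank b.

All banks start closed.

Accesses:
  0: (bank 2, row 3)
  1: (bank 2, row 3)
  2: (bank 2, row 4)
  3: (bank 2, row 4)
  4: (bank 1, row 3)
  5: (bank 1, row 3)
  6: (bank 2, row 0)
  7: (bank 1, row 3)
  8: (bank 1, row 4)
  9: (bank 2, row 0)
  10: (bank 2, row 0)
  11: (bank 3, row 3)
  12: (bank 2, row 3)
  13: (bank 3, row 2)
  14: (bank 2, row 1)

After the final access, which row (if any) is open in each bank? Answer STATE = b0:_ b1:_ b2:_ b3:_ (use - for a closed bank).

step 0: bank2 None->3 [EMPTY]
step 1: bank2 3->3 [HIT]
step 2: bank2 3->4 [CONFLICT]
step 3: bank2 4->4 [HIT]
step 4: bank1 None->3 [EMPTY]
step 5: bank1 3->3 [HIT]
step 6: bank2 4->0 [CONFLICT]
step 7: bank1 3->3 [HIT]
step 8: bank1 3->4 [CONFLICT]
step 9: bank2 0->0 [HIT]
step 10: bank2 0->0 [HIT]
step 11: bank3 None->3 [EMPTY]
step 12: bank2 0->3 [CONFLICT]
step 13: bank3 3->2 [CONFLICT]
step 14: bank2 3->1 [CONFLICT]

STATE = b0:- b1:4 b2:1 b3:2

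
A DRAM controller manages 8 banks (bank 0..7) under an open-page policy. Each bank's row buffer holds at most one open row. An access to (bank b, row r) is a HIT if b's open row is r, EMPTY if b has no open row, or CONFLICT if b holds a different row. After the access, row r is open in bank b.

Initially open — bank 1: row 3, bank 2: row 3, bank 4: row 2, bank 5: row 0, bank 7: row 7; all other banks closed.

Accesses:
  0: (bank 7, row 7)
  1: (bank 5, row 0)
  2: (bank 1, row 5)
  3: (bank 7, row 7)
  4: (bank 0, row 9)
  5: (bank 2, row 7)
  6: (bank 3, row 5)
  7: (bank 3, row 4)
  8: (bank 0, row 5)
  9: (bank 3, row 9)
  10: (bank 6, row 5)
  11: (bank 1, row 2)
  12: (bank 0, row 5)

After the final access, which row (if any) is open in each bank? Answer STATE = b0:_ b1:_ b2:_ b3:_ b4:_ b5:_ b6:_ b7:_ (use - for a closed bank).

STATE = b0:5 b1:2 b2:7 b3:9 b4:2 b5:0 b6:5 b7:7

  [0] b7 r7: had r7 ⇒ H
  [1] b5 r0: had r0 ⇒ H
  [2] b1 r5: had r3 ⇒ C
  [3] b7 r7: had r7 ⇒ H
  [4] b0 r9: no row ⇒ E
  [5] b2 r7: had r3 ⇒ C
  [6] b3 r5: no row ⇒ E
  [7] b3 r4: had r5 ⇒ C
  [8] b0 r5: had r9 ⇒ C
  [9] b3 r9: had r4 ⇒ C
  [10] b6 r5: no row ⇒ E
  [11] b1 r2: had r5 ⇒ C
  [12] b0 r5: had r5 ⇒ H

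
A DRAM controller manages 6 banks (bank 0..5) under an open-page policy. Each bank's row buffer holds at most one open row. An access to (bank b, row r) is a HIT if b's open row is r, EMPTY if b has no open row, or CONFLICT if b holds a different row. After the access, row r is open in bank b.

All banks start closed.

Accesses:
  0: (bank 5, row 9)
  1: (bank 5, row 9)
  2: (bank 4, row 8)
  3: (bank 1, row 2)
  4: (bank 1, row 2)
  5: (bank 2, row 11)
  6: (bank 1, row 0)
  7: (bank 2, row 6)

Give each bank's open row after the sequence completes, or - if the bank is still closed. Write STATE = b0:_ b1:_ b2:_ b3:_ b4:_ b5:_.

STATE = b0:- b1:0 b2:6 b3:- b4:8 b5:9

0: bank 5 row 9 — prev None → EMPTY
1: bank 5 row 9 — prev 9 → HIT
2: bank 4 row 8 — prev None → EMPTY
3: bank 1 row 2 — prev None → EMPTY
4: bank 1 row 2 — prev 2 → HIT
5: bank 2 row 11 — prev None → EMPTY
6: bank 1 row 0 — prev 2 → CONFLICT
7: bank 2 row 6 — prev 11 → CONFLICT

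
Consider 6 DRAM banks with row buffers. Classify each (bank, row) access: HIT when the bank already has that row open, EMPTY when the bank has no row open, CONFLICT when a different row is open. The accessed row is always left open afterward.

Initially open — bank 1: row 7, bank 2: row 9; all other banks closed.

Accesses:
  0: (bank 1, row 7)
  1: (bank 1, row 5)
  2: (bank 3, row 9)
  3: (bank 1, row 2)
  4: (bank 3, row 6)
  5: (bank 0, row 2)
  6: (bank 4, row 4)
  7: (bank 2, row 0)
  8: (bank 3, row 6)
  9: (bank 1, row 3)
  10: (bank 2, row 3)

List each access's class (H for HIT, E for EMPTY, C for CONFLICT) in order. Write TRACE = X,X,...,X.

  [0] b1 r7: had r7 ⇒ H
  [1] b1 r5: had r7 ⇒ C
  [2] b3 r9: no row ⇒ E
  [3] b1 r2: had r5 ⇒ C
  [4] b3 r6: had r9 ⇒ C
  [5] b0 r2: no row ⇒ E
  [6] b4 r4: no row ⇒ E
  [7] b2 r0: had r9 ⇒ C
  [8] b3 r6: had r6 ⇒ H
  [9] b1 r3: had r2 ⇒ C
  [10] b2 r3: had r0 ⇒ C

TRACE = H,C,E,C,C,E,E,C,H,C,C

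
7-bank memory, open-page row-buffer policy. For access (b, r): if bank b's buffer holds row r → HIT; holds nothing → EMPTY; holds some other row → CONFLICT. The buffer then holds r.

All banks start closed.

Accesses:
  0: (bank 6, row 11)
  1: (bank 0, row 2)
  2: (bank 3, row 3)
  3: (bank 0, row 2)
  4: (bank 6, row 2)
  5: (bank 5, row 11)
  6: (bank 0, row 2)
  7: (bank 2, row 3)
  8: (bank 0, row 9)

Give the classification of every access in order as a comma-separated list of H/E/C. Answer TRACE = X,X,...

TRACE = E,E,E,H,C,E,H,E,C

0: bank 6 row 11 — prev None → EMPTY
1: bank 0 row 2 — prev None → EMPTY
2: bank 3 row 3 — prev None → EMPTY
3: bank 0 row 2 — prev 2 → HIT
4: bank 6 row 2 — prev 11 → CONFLICT
5: bank 5 row 11 — prev None → EMPTY
6: bank 0 row 2 — prev 2 → HIT
7: bank 2 row 3 — prev None → EMPTY
8: bank 0 row 9 — prev 2 → CONFLICT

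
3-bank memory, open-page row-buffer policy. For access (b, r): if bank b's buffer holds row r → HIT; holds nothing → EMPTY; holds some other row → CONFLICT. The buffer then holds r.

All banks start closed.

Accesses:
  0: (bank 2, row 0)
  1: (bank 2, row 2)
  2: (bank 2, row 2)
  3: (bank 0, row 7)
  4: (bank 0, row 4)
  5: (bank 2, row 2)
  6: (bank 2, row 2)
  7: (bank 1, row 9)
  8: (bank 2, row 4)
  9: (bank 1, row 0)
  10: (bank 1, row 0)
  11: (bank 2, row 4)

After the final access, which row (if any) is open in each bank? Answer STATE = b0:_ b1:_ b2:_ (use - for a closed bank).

STATE = b0:4 b1:0 b2:4

0: bank 2 row 0 — prev None → EMPTY
1: bank 2 row 2 — prev 0 → CONFLICT
2: bank 2 row 2 — prev 2 → HIT
3: bank 0 row 7 — prev None → EMPTY
4: bank 0 row 4 — prev 7 → CONFLICT
5: bank 2 row 2 — prev 2 → HIT
6: bank 2 row 2 — prev 2 → HIT
7: bank 1 row 9 — prev None → EMPTY
8: bank 2 row 4 — prev 2 → CONFLICT
9: bank 1 row 0 — prev 9 → CONFLICT
10: bank 1 row 0 — prev 0 → HIT
11: bank 2 row 4 — prev 4 → HIT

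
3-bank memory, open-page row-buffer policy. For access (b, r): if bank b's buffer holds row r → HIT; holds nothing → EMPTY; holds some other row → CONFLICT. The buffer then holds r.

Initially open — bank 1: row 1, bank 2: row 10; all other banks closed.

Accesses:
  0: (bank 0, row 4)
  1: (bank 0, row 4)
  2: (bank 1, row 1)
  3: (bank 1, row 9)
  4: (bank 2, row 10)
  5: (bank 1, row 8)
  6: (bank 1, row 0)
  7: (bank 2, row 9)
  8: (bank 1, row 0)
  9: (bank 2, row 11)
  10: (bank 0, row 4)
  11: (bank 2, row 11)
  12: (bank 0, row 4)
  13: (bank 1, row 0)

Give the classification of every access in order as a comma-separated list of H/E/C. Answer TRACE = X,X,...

TRACE = E,H,H,C,H,C,C,C,H,C,H,H,H,H

#0 (0,4) E
#1 (0,4) H  (was 4)
#2 (1,1) H  (was 1)
#3 (1,9) C  (was 1)
#4 (2,10) H  (was 10)
#5 (1,8) C  (was 9)
#6 (1,0) C  (was 8)
#7 (2,9) C  (was 10)
#8 (1,0) H  (was 0)
#9 (2,11) C  (was 9)
#10 (0,4) H  (was 4)
#11 (2,11) H  (was 11)
#12 (0,4) H  (was 4)
#13 (1,0) H  (was 0)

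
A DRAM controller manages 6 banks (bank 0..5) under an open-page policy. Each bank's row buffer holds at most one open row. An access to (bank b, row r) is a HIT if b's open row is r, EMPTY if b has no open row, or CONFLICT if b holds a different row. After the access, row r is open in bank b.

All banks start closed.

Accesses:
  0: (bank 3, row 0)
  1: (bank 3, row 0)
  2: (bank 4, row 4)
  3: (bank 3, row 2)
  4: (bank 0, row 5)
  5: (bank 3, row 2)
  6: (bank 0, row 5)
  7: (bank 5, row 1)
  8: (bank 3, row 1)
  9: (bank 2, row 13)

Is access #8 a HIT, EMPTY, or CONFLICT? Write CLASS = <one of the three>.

#0 (3,0) E
#1 (3,0) H  (was 0)
#2 (4,4) E
#3 (3,2) C  (was 0)
#4 (0,5) E
#5 (3,2) H  (was 2)
#6 (0,5) H  (was 5)
#7 (5,1) E
#8 (3,1) C  (was 2)
#9 (2,13) E

CLASS = CONFLICT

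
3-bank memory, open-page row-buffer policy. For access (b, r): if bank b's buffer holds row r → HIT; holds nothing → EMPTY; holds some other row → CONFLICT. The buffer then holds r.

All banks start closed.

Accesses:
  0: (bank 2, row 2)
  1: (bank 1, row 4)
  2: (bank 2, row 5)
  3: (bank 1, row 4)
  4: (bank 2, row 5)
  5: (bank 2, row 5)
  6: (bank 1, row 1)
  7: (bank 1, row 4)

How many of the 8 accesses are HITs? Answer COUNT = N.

  [0] b2 r2: no row ⇒ E
  [1] b1 r4: no row ⇒ E
  [2] b2 r5: had r2 ⇒ C
  [3] b1 r4: had r4 ⇒ H
  [4] b2 r5: had r5 ⇒ H
  [5] b2 r5: had r5 ⇒ H
  [6] b1 r1: had r4 ⇒ C
  [7] b1 r4: had r1 ⇒ C

COUNT = 3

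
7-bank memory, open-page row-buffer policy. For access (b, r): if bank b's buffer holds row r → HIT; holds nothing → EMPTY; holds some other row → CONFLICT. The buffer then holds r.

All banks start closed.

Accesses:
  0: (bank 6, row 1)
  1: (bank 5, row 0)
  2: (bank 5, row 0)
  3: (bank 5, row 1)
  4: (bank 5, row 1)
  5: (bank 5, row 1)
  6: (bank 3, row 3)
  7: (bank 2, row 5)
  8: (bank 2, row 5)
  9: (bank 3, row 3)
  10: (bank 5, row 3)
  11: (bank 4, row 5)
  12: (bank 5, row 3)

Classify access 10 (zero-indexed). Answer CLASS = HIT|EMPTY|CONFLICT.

CLASS = CONFLICT

  [0] b6 r1: no row ⇒ E
  [1] b5 r0: no row ⇒ E
  [2] b5 r0: had r0 ⇒ H
  [3] b5 r1: had r0 ⇒ C
  [4] b5 r1: had r1 ⇒ H
  [5] b5 r1: had r1 ⇒ H
  [6] b3 r3: no row ⇒ E
  [7] b2 r5: no row ⇒ E
  [8] b2 r5: had r5 ⇒ H
  [9] b3 r3: had r3 ⇒ H
  [10] b5 r3: had r1 ⇒ C
  [11] b4 r5: no row ⇒ E
  [12] b5 r3: had r3 ⇒ H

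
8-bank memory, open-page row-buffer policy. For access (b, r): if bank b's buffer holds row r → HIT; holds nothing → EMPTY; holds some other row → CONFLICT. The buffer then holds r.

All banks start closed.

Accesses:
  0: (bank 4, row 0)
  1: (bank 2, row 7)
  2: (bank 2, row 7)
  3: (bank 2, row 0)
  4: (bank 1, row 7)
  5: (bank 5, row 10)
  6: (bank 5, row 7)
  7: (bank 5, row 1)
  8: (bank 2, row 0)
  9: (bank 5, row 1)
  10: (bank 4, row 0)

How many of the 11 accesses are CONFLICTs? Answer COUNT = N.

step 0: bank4 None->0 [EMPTY]
step 1: bank2 None->7 [EMPTY]
step 2: bank2 7->7 [HIT]
step 3: bank2 7->0 [CONFLICT]
step 4: bank1 None->7 [EMPTY]
step 5: bank5 None->10 [EMPTY]
step 6: bank5 10->7 [CONFLICT]
step 7: bank5 7->1 [CONFLICT]
step 8: bank2 0->0 [HIT]
step 9: bank5 1->1 [HIT]
step 10: bank4 0->0 [HIT]

COUNT = 3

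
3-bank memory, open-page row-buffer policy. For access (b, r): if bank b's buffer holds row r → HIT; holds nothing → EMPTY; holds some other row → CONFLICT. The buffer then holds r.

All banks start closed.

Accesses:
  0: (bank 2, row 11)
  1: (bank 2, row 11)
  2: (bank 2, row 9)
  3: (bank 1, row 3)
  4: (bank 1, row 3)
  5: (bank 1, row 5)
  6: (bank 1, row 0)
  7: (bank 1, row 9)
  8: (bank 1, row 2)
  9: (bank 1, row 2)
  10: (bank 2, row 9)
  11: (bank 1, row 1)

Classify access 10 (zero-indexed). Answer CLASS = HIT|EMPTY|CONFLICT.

CLASS = HIT

#0 (2,11) E
#1 (2,11) H  (was 11)
#2 (2,9) C  (was 11)
#3 (1,3) E
#4 (1,3) H  (was 3)
#5 (1,5) C  (was 3)
#6 (1,0) C  (was 5)
#7 (1,9) C  (was 0)
#8 (1,2) C  (was 9)
#9 (1,2) H  (was 2)
#10 (2,9) H  (was 9)
#11 (1,1) C  (was 2)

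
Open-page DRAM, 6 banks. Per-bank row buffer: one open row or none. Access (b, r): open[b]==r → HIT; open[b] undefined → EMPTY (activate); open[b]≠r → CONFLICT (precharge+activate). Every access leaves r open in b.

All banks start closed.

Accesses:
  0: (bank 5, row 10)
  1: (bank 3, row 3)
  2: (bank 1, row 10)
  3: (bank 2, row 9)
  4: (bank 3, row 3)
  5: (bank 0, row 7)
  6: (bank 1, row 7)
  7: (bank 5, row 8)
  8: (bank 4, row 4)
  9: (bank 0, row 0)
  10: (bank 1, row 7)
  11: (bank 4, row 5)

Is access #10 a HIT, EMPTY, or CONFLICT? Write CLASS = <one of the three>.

CLASS = HIT

0: bank 5 row 10 — prev None → EMPTY
1: bank 3 row 3 — prev None → EMPTY
2: bank 1 row 10 — prev None → EMPTY
3: bank 2 row 9 — prev None → EMPTY
4: bank 3 row 3 — prev 3 → HIT
5: bank 0 row 7 — prev None → EMPTY
6: bank 1 row 7 — prev 10 → CONFLICT
7: bank 5 row 8 — prev 10 → CONFLICT
8: bank 4 row 4 — prev None → EMPTY
9: bank 0 row 0 — prev 7 → CONFLICT
10: bank 1 row 7 — prev 7 → HIT
11: bank 4 row 5 — prev 4 → CONFLICT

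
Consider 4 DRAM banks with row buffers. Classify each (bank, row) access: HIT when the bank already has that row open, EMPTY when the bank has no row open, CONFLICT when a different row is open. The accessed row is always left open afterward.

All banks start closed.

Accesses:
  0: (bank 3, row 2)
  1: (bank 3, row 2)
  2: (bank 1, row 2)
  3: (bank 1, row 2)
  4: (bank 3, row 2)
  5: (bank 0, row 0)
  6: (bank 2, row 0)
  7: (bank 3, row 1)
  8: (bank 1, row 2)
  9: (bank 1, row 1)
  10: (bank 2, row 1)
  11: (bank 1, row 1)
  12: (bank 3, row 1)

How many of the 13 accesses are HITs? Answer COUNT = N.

COUNT = 6

step 0: bank3 None->2 [EMPTY]
step 1: bank3 2->2 [HIT]
step 2: bank1 None->2 [EMPTY]
step 3: bank1 2->2 [HIT]
step 4: bank3 2->2 [HIT]
step 5: bank0 None->0 [EMPTY]
step 6: bank2 None->0 [EMPTY]
step 7: bank3 2->1 [CONFLICT]
step 8: bank1 2->2 [HIT]
step 9: bank1 2->1 [CONFLICT]
step 10: bank2 0->1 [CONFLICT]
step 11: bank1 1->1 [HIT]
step 12: bank3 1->1 [HIT]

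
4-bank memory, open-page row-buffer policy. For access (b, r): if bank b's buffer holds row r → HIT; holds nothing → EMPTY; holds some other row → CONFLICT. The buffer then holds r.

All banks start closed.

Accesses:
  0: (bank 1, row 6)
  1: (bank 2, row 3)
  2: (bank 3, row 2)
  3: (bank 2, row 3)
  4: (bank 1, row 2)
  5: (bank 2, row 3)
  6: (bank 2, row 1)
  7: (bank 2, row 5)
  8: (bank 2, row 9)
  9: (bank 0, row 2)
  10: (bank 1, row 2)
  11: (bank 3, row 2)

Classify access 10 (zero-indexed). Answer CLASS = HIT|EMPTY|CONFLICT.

CLASS = HIT

0: bank 1 row 6 — prev None → EMPTY
1: bank 2 row 3 — prev None → EMPTY
2: bank 3 row 2 — prev None → EMPTY
3: bank 2 row 3 — prev 3 → HIT
4: bank 1 row 2 — prev 6 → CONFLICT
5: bank 2 row 3 — prev 3 → HIT
6: bank 2 row 1 — prev 3 → CONFLICT
7: bank 2 row 5 — prev 1 → CONFLICT
8: bank 2 row 9 — prev 5 → CONFLICT
9: bank 0 row 2 — prev None → EMPTY
10: bank 1 row 2 — prev 2 → HIT
11: bank 3 row 2 — prev 2 → HIT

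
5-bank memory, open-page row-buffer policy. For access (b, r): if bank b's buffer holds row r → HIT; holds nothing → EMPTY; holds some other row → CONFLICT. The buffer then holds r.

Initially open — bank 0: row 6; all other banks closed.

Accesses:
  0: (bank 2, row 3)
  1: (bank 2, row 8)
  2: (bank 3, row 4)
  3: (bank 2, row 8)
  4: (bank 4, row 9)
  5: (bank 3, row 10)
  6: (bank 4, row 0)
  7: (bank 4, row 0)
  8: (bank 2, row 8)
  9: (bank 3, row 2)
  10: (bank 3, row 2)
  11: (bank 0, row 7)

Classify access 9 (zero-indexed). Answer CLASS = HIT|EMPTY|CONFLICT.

  [0] b2 r3: no row ⇒ E
  [1] b2 r8: had r3 ⇒ C
  [2] b3 r4: no row ⇒ E
  [3] b2 r8: had r8 ⇒ H
  [4] b4 r9: no row ⇒ E
  [5] b3 r10: had r4 ⇒ C
  [6] b4 r0: had r9 ⇒ C
  [7] b4 r0: had r0 ⇒ H
  [8] b2 r8: had r8 ⇒ H
  [9] b3 r2: had r10 ⇒ C
  [10] b3 r2: had r2 ⇒ H
  [11] b0 r7: had r6 ⇒ C

CLASS = CONFLICT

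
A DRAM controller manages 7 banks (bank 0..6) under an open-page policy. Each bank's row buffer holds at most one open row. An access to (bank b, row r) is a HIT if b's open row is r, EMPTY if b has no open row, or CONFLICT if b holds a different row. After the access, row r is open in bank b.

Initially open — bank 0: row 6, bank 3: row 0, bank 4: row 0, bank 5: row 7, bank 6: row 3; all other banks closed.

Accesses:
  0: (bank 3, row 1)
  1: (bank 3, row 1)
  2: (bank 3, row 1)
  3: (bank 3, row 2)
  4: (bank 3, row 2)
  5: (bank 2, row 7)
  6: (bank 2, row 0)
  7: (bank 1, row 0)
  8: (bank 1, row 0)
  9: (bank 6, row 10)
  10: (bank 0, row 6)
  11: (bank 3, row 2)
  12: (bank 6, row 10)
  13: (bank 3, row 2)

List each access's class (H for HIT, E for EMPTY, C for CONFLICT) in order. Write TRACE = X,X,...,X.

TRACE = C,H,H,C,H,E,C,E,H,C,H,H,H,H

  [0] b3 r1: had r0 ⇒ C
  [1] b3 r1: had r1 ⇒ H
  [2] b3 r1: had r1 ⇒ H
  [3] b3 r2: had r1 ⇒ C
  [4] b3 r2: had r2 ⇒ H
  [5] b2 r7: no row ⇒ E
  [6] b2 r0: had r7 ⇒ C
  [7] b1 r0: no row ⇒ E
  [8] b1 r0: had r0 ⇒ H
  [9] b6 r10: had r3 ⇒ C
  [10] b0 r6: had r6 ⇒ H
  [11] b3 r2: had r2 ⇒ H
  [12] b6 r10: had r10 ⇒ H
  [13] b3 r2: had r2 ⇒ H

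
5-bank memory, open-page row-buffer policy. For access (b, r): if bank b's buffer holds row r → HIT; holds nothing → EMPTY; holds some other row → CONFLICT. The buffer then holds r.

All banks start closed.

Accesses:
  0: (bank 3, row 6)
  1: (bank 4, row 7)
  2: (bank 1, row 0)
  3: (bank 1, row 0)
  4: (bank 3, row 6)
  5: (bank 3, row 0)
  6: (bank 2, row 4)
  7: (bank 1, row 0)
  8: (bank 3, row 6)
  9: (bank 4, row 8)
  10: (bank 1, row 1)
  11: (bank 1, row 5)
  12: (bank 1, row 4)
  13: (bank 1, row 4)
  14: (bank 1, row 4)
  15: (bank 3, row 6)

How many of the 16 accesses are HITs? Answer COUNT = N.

COUNT = 6

0: bank 3 row 6 — prev None → EMPTY
1: bank 4 row 7 — prev None → EMPTY
2: bank 1 row 0 — prev None → EMPTY
3: bank 1 row 0 — prev 0 → HIT
4: bank 3 row 6 — prev 6 → HIT
5: bank 3 row 0 — prev 6 → CONFLICT
6: bank 2 row 4 — prev None → EMPTY
7: bank 1 row 0 — prev 0 → HIT
8: bank 3 row 6 — prev 0 → CONFLICT
9: bank 4 row 8 — prev 7 → CONFLICT
10: bank 1 row 1 — prev 0 → CONFLICT
11: bank 1 row 5 — prev 1 → CONFLICT
12: bank 1 row 4 — prev 5 → CONFLICT
13: bank 1 row 4 — prev 4 → HIT
14: bank 1 row 4 — prev 4 → HIT
15: bank 3 row 6 — prev 6 → HIT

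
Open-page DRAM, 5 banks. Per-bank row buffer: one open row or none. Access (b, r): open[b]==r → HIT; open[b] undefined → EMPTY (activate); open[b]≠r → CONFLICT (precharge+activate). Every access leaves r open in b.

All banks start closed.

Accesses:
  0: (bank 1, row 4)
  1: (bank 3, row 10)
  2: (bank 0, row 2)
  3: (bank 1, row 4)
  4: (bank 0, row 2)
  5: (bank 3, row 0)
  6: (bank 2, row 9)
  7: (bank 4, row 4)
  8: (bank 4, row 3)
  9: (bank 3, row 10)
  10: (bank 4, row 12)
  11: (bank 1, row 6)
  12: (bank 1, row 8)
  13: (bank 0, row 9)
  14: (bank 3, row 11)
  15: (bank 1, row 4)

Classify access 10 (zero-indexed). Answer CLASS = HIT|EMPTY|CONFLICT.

0: bank 1 row 4 — prev None → EMPTY
1: bank 3 row 10 — prev None → EMPTY
2: bank 0 row 2 — prev None → EMPTY
3: bank 1 row 4 — prev 4 → HIT
4: bank 0 row 2 — prev 2 → HIT
5: bank 3 row 0 — prev 10 → CONFLICT
6: bank 2 row 9 — prev None → EMPTY
7: bank 4 row 4 — prev None → EMPTY
8: bank 4 row 3 — prev 4 → CONFLICT
9: bank 3 row 10 — prev 0 → CONFLICT
10: bank 4 row 12 — prev 3 → CONFLICT
11: bank 1 row 6 — prev 4 → CONFLICT
12: bank 1 row 8 — prev 6 → CONFLICT
13: bank 0 row 9 — prev 2 → CONFLICT
14: bank 3 row 11 — prev 10 → CONFLICT
15: bank 1 row 4 — prev 8 → CONFLICT

CLASS = CONFLICT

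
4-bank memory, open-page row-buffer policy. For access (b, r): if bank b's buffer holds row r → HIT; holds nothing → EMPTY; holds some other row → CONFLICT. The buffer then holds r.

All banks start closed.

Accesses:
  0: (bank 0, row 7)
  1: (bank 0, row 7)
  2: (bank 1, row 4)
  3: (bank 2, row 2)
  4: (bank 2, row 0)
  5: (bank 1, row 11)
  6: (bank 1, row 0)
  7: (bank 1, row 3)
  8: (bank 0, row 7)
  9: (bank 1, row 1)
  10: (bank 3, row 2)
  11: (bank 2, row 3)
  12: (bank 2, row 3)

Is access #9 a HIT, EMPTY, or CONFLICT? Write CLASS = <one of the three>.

CLASS = CONFLICT

#0 (0,7) E
#1 (0,7) H  (was 7)
#2 (1,4) E
#3 (2,2) E
#4 (2,0) C  (was 2)
#5 (1,11) C  (was 4)
#6 (1,0) C  (was 11)
#7 (1,3) C  (was 0)
#8 (0,7) H  (was 7)
#9 (1,1) C  (was 3)
#10 (3,2) E
#11 (2,3) C  (was 0)
#12 (2,3) H  (was 3)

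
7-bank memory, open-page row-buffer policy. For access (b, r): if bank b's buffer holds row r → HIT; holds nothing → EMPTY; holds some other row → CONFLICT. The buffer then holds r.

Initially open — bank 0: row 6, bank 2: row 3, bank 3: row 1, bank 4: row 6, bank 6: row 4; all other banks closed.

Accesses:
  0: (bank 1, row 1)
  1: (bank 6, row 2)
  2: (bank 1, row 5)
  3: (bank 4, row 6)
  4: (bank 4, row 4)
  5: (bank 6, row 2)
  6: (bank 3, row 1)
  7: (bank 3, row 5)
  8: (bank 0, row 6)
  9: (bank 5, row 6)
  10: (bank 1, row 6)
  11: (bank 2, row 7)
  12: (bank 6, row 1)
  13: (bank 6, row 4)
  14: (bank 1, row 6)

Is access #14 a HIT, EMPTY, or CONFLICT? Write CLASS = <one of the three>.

0: bank 1 row 1 — prev None → EMPTY
1: bank 6 row 2 — prev 4 → CONFLICT
2: bank 1 row 5 — prev 1 → CONFLICT
3: bank 4 row 6 — prev 6 → HIT
4: bank 4 row 4 — prev 6 → CONFLICT
5: bank 6 row 2 — prev 2 → HIT
6: bank 3 row 1 — prev 1 → HIT
7: bank 3 row 5 — prev 1 → CONFLICT
8: bank 0 row 6 — prev 6 → HIT
9: bank 5 row 6 — prev None → EMPTY
10: bank 1 row 6 — prev 5 → CONFLICT
11: bank 2 row 7 — prev 3 → CONFLICT
12: bank 6 row 1 — prev 2 → CONFLICT
13: bank 6 row 4 — prev 1 → CONFLICT
14: bank 1 row 6 — prev 6 → HIT

CLASS = HIT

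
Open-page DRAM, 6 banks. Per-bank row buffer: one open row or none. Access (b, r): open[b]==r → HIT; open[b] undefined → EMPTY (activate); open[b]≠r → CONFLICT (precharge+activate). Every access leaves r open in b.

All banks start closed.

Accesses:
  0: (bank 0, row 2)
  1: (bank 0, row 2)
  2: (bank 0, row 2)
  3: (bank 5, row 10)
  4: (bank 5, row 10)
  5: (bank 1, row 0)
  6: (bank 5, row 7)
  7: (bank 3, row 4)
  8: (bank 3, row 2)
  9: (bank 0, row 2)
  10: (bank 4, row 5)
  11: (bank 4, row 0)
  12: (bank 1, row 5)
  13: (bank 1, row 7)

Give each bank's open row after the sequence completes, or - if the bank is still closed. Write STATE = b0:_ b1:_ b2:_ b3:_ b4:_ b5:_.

0: bank 0 row 2 — prev None → EMPTY
1: bank 0 row 2 — prev 2 → HIT
2: bank 0 row 2 — prev 2 → HIT
3: bank 5 row 10 — prev None → EMPTY
4: bank 5 row 10 — prev 10 → HIT
5: bank 1 row 0 — prev None → EMPTY
6: bank 5 row 7 — prev 10 → CONFLICT
7: bank 3 row 4 — prev None → EMPTY
8: bank 3 row 2 — prev 4 → CONFLICT
9: bank 0 row 2 — prev 2 → HIT
10: bank 4 row 5 — prev None → EMPTY
11: bank 4 row 0 — prev 5 → CONFLICT
12: bank 1 row 5 — prev 0 → CONFLICT
13: bank 1 row 7 — prev 5 → CONFLICT

STATE = b0:2 b1:7 b2:- b3:2 b4:0 b5:7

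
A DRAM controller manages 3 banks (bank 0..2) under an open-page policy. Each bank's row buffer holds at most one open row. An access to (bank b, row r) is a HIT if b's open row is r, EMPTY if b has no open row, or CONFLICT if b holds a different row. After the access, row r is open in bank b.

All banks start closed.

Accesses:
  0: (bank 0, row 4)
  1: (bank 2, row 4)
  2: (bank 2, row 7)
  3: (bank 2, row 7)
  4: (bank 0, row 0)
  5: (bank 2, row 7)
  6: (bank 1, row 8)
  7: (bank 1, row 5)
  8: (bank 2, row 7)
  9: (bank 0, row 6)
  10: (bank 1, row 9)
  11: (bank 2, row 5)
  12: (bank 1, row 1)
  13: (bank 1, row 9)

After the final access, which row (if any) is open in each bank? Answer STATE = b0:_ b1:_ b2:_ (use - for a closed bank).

STATE = b0:6 b1:9 b2:5

step 0: bank0 None->4 [EMPTY]
step 1: bank2 None->4 [EMPTY]
step 2: bank2 4->7 [CONFLICT]
step 3: bank2 7->7 [HIT]
step 4: bank0 4->0 [CONFLICT]
step 5: bank2 7->7 [HIT]
step 6: bank1 None->8 [EMPTY]
step 7: bank1 8->5 [CONFLICT]
step 8: bank2 7->7 [HIT]
step 9: bank0 0->6 [CONFLICT]
step 10: bank1 5->9 [CONFLICT]
step 11: bank2 7->5 [CONFLICT]
step 12: bank1 9->1 [CONFLICT]
step 13: bank1 1->9 [CONFLICT]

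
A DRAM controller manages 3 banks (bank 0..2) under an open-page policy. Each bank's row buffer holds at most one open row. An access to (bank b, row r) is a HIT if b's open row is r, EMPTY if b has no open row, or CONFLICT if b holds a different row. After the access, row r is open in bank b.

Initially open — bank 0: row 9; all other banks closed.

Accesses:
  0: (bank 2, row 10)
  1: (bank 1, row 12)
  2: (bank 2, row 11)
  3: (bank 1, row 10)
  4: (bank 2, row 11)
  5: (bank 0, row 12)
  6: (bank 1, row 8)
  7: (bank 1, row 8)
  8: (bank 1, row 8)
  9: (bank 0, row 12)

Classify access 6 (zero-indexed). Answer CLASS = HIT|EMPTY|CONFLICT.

CLASS = CONFLICT

#0 (2,10) E
#1 (1,12) E
#2 (2,11) C  (was 10)
#3 (1,10) C  (was 12)
#4 (2,11) H  (was 11)
#5 (0,12) C  (was 9)
#6 (1,8) C  (was 10)
#7 (1,8) H  (was 8)
#8 (1,8) H  (was 8)
#9 (0,12) H  (was 12)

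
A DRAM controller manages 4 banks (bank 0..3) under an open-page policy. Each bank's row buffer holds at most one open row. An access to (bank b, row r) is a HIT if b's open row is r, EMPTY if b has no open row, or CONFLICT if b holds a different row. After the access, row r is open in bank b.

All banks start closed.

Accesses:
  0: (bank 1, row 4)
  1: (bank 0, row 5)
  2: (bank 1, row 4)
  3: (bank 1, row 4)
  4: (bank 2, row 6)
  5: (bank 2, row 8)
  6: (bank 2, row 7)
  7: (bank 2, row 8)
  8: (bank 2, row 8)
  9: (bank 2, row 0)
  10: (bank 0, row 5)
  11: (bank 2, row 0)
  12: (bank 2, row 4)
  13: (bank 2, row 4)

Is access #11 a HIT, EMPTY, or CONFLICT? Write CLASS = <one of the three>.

CLASS = HIT

0: bank 1 row 4 — prev None → EMPTY
1: bank 0 row 5 — prev None → EMPTY
2: bank 1 row 4 — prev 4 → HIT
3: bank 1 row 4 — prev 4 → HIT
4: bank 2 row 6 — prev None → EMPTY
5: bank 2 row 8 — prev 6 → CONFLICT
6: bank 2 row 7 — prev 8 → CONFLICT
7: bank 2 row 8 — prev 7 → CONFLICT
8: bank 2 row 8 — prev 8 → HIT
9: bank 2 row 0 — prev 8 → CONFLICT
10: bank 0 row 5 — prev 5 → HIT
11: bank 2 row 0 — prev 0 → HIT
12: bank 2 row 4 — prev 0 → CONFLICT
13: bank 2 row 4 — prev 4 → HIT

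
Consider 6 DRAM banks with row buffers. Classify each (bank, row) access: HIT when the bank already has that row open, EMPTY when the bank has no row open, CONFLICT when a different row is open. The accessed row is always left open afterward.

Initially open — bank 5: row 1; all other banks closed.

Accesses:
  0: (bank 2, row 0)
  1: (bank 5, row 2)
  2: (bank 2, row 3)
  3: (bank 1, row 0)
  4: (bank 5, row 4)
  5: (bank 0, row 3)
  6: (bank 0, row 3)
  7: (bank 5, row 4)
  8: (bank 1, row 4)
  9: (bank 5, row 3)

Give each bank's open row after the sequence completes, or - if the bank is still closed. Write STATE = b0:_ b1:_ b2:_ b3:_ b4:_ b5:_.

STATE = b0:3 b1:4 b2:3 b3:- b4:- b5:3

step 0: bank2 None->0 [EMPTY]
step 1: bank5 1->2 [CONFLICT]
step 2: bank2 0->3 [CONFLICT]
step 3: bank1 None->0 [EMPTY]
step 4: bank5 2->4 [CONFLICT]
step 5: bank0 None->3 [EMPTY]
step 6: bank0 3->3 [HIT]
step 7: bank5 4->4 [HIT]
step 8: bank1 0->4 [CONFLICT]
step 9: bank5 4->3 [CONFLICT]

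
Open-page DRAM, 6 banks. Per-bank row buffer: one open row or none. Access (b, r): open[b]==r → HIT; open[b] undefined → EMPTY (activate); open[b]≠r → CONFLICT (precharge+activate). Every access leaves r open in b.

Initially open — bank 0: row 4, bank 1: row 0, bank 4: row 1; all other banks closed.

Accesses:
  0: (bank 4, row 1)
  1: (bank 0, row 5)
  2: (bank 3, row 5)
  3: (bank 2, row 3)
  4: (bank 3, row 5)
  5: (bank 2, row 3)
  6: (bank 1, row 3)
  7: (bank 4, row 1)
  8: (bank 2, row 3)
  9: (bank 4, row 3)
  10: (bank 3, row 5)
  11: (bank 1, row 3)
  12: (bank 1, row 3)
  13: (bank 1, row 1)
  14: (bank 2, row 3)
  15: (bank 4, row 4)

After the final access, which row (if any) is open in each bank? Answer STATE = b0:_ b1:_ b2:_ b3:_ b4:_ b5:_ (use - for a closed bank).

0: bank 4 row 1 — prev 1 → HIT
1: bank 0 row 5 — prev 4 → CONFLICT
2: bank 3 row 5 — prev None → EMPTY
3: bank 2 row 3 — prev None → EMPTY
4: bank 3 row 5 — prev 5 → HIT
5: bank 2 row 3 — prev 3 → HIT
6: bank 1 row 3 — prev 0 → CONFLICT
7: bank 4 row 1 — prev 1 → HIT
8: bank 2 row 3 — prev 3 → HIT
9: bank 4 row 3 — prev 1 → CONFLICT
10: bank 3 row 5 — prev 5 → HIT
11: bank 1 row 3 — prev 3 → HIT
12: bank 1 row 3 — prev 3 → HIT
13: bank 1 row 1 — prev 3 → CONFLICT
14: bank 2 row 3 — prev 3 → HIT
15: bank 4 row 4 — prev 3 → CONFLICT

STATE = b0:5 b1:1 b2:3 b3:5 b4:4 b5:-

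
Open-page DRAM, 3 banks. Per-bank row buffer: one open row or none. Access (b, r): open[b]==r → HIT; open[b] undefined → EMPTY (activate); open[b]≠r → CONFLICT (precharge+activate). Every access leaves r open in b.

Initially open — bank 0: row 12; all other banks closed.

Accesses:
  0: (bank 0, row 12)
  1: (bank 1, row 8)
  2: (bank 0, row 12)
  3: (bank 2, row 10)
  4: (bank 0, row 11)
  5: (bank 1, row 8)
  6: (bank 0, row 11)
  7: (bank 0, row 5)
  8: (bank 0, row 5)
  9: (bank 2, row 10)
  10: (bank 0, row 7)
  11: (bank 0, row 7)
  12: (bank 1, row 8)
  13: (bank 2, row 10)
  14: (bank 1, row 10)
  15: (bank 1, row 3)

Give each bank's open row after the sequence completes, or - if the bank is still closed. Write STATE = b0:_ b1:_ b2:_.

step 0: bank0 12->12 [HIT]
step 1: bank1 None->8 [EMPTY]
step 2: bank0 12->12 [HIT]
step 3: bank2 None->10 [EMPTY]
step 4: bank0 12->11 [CONFLICT]
step 5: bank1 8->8 [HIT]
step 6: bank0 11->11 [HIT]
step 7: bank0 11->5 [CONFLICT]
step 8: bank0 5->5 [HIT]
step 9: bank2 10->10 [HIT]
step 10: bank0 5->7 [CONFLICT]
step 11: bank0 7->7 [HIT]
step 12: bank1 8->8 [HIT]
step 13: bank2 10->10 [HIT]
step 14: bank1 8->10 [CONFLICT]
step 15: bank1 10->3 [CONFLICT]

STATE = b0:7 b1:3 b2:10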